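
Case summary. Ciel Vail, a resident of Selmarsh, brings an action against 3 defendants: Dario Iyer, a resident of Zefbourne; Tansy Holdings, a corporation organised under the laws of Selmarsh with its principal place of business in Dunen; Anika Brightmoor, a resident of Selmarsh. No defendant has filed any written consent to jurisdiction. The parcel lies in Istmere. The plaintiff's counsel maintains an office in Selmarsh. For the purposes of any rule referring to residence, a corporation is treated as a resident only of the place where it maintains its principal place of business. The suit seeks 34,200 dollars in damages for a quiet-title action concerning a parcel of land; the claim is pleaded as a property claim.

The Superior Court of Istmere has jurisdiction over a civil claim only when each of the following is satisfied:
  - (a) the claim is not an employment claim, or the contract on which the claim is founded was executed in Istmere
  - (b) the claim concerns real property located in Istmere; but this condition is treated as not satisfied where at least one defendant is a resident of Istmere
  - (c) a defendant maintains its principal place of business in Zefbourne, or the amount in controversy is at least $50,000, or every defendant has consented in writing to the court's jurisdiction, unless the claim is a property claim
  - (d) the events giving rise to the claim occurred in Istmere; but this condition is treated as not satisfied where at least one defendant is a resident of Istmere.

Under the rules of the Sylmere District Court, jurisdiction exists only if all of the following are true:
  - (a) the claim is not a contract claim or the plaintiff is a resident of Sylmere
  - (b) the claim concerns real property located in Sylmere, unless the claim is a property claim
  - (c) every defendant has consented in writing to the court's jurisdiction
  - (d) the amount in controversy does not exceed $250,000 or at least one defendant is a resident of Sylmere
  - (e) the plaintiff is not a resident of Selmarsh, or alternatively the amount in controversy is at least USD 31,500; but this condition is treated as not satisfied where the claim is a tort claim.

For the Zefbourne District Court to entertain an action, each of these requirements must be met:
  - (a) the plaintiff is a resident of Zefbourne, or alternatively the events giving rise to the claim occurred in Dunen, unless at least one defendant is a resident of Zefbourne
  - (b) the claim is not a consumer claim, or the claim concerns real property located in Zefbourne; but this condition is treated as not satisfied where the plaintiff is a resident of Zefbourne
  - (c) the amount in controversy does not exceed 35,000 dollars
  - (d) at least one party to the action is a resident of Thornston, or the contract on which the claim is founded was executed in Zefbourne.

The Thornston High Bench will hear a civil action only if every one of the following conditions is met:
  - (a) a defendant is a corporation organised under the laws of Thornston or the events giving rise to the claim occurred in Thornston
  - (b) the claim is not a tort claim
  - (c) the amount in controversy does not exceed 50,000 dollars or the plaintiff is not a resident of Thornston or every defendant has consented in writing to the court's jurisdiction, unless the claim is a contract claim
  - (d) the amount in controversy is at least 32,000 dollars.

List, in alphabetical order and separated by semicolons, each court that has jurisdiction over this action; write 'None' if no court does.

the Superior Court of Istmere

The Superior Court of Istmere:
  (a) The claim is a property claim, not an employment claim, so one alternative holds. Met.
  (b) The property lies in Istmere. The carve-out does not apply: no defendant resides in Istmere (they reside in Zefbourne, Dunen, Selmarsh). Satisfied.
  (c) The corporate defendant(s) have their principal place of business in Dunen, not Zefbourne; the amount in controversy is $34,200, below the $50,000 floor; no such written consent has been filed — none of the alternatives is met. But the claim is a property claim, and the 'unless' clause therefore excuses the requirement. Condition met.
  (d) The operative events occurred in Istmere. And the carve-out is inapplicable — no defendant resides in Istmere (they reside in Zefbourne, Dunen, Selmarsh). Satisfied.
  → Every requirement is satisfied — jurisdiction.
The Sylmere District Court:
  (a) The claim is a property claim, not a contract claim, which satisfies one of the alternatives. Met.
  (b) The property lies in Istmere, not Sylmere. The proviso rescues it, though: the claim is a property claim. Condition met.
  (c) No such written consent has been filed. Condition not met.
  (d) The amount in controversy is 34,200 dollars, within the $250,000 ceiling, so this disjunct is met. Met.
  (e) The amount in controversy is 34,200 dollars, which meets the 31,500 dollars floor, so this disjunct is met. The exception is not triggered, since the claim is a property claim, not a tort claim. Condition met.
  → At least one condition fails; no jurisdiction.
The Zefbourne District Court:
  (a) The plaintiff resides in Selmarsh, not Zefbourne; the operative events occurred in Istmere, not Dunen — none of the alternatives is met. The proviso rescues it, though: Dario Iyer resides in Zefbourne. Met.
  (b) The claim is a property claim, not a consumer claim, which satisfies one of the alternatives. And the carve-out is inapplicable — the plaintiff resides in Selmarsh, not Zefbourne. Condition met.
  (c) The amount in controversy is $34,200, within the 35,000 dollars ceiling. Satisfied.
  (d) No party resides in Thornston; no contract (and hence no place of execution) is alleged — none of the alternatives is met. Condition not met.
  → The court lacks jurisdiction.
The Thornston High Bench:
  (a) The corporate defendant(s) are organised in Selmarsh, not Thornston; the operative events occurred in Istmere, not Thornston — no alternative holds. Not met.
  (b) The claim is a property claim, not a tort claim. Met.
  (c) The amount in controversy is 34,200 dollars, within the $50,000 ceiling — that alternative is enough. Satisfied.
  (d) The amount in controversy is $34,200, which meets the $32,000 floor. Condition met.
  → At least one condition fails; no jurisdiction.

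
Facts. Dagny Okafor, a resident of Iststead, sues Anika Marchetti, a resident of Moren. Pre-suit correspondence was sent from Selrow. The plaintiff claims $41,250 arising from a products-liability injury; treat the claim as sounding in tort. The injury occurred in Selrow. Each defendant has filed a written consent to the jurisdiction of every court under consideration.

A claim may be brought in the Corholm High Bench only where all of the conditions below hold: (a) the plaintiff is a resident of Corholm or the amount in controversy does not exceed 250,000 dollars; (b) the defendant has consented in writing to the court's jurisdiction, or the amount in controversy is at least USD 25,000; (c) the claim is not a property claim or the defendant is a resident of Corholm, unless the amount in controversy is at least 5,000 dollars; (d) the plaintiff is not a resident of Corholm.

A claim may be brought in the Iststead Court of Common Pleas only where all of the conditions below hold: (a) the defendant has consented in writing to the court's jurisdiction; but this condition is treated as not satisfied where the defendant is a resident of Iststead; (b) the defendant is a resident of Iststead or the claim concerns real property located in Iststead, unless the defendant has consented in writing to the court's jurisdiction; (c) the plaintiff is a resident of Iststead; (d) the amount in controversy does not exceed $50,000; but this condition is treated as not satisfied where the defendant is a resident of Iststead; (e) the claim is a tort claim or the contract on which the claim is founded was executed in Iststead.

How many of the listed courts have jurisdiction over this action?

The Corholm High Bench:
  (a) The amount in controversy is USD 41,250, within the 250,000 dollars ceiling, so this disjunct is met. Condition met.
  (b) Every defendant has filed written consent, so this disjunct is met. Satisfied.
  (c) The claim is a tort claim, not a property claim — that alternative is enough. Satisfied.
  (d) The plaintiff resides in Iststead, which is not Corholm. Satisfied.
  → Jurisdiction lies.
The Iststead Court of Common Pleas:
  (a) Every defendant has filed written consent. And the carve-out is inapplicable — the defendant resides in Moren, not Iststead. Met.
  (b) The defendant resides in Moren, not Iststead; the claim does not concern real property — every alternative fails. However, every defendant has filed written consent, so the 'unless' proviso supplies this condition. Satisfied.
  (c) The plaintiff resides in Iststead. Condition met.
  (d) The amount in controversy is USD 41,250, within the 50,000 dollars ceiling. The carve-out does not apply: the defendant resides in Moren, not Iststead. Met.
  (e) The claim is a tort claim, so one alternative holds. Satisfied.
  → Jurisdiction lies.
Courts with jurisdiction: the Corholm High Bench, the Iststead Court of Common Pleas — 2 in total.

2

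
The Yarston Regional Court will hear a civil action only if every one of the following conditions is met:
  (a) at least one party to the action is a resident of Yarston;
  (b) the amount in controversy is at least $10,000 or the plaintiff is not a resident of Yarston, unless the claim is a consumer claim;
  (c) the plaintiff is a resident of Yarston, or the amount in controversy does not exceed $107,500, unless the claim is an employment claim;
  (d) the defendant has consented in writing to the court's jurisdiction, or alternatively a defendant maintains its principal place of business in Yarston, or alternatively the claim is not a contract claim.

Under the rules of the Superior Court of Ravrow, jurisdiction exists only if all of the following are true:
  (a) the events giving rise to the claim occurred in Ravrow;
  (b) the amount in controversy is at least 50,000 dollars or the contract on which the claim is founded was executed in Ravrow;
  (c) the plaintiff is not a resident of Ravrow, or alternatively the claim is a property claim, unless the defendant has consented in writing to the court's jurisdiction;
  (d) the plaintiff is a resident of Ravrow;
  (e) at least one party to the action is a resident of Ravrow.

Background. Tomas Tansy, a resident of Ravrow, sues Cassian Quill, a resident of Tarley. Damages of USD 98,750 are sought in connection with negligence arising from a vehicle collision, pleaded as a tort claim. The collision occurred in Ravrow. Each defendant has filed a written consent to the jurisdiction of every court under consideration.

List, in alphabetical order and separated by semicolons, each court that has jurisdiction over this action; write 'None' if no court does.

The Yarston Regional Court:
  (a) No party resides in Yarston. Condition not met.
  (b) The amount in controversy is $98,750, which meets the $10,000 floor, which satisfies one of the alternatives. Met.
  (c) The amount in controversy is 98,750 dollars, within the 107,500 dollars ceiling, so one alternative holds. Satisfied.
  (d) Every defendant has filed written consent — that alternative is enough. Met.
  → At least one condition fails; no jurisdiction.
The Superior Court of Ravrow:
  (a) The operative events occurred in Ravrow. Met.
  (b) The amount in controversy is 98,750 dollars, which meets the 50,000 dollars floor, which satisfies one of the alternatives. Met.
  (c) The plaintiff resides in Ravrow; the claim is a tort claim, not a property claim — none of the alternatives is met. The proviso rescues it, though: every defendant has filed written consent. Met.
  (d) The plaintiff resides in Ravrow. Satisfied.
  (e) Tomas Tansy resides in Ravrow. Satisfied.
  → The court has jurisdiction.

the Superior Court of Ravrow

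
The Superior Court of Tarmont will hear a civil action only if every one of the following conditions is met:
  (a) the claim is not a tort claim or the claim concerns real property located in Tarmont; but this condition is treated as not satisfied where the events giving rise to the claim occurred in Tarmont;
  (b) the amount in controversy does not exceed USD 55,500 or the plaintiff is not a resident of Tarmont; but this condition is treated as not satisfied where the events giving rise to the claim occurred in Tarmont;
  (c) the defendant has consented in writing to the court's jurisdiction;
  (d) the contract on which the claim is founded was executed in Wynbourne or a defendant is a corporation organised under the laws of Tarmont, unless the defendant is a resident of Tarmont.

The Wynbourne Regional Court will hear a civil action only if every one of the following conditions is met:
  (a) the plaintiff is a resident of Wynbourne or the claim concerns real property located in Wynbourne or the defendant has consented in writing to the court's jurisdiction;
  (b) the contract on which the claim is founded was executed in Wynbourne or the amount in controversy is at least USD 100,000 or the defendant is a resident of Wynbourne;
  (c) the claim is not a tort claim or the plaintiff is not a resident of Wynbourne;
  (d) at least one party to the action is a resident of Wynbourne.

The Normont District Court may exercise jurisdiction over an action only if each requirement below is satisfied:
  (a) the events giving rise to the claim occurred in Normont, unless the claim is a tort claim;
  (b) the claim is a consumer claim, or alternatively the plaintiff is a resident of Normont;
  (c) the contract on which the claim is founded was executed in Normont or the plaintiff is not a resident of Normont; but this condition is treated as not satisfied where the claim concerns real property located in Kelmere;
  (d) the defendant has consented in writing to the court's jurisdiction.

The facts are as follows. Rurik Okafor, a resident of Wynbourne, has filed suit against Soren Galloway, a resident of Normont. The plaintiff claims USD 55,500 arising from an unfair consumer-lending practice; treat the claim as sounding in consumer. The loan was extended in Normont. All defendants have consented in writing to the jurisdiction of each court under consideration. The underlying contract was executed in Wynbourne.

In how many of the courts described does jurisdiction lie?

The Superior Court of Tarmont:
  (a) The claim is a consumer claim, not a tort claim, so one alternative holds. And the carve-out is inapplicable — the operative events occurred in Normont, not Tarmont. Condition met.
  (b) The amount in controversy is 55,500 dollars, within the 55,500 dollars ceiling — that alternative is enough. And the carve-out is inapplicable — the operative events occurred in Normont, not Tarmont. Condition met.
  (c) Every defendant has filed written consent. Met.
  (d) The contract was executed in Wynbourne, which satisfies one of the alternatives. Condition met.
  → Every requirement is satisfied — jurisdiction.
The Wynbourne Regional Court:
  (a) The plaintiff resides in Wynbourne — that alternative is enough. Condition met.
  (b) The contract was executed in Wynbourne, so this disjunct is met. Met.
  (c) The claim is a consumer claim, not a tort claim, so this disjunct is met. Satisfied.
  (d) Rurik Okafor resides in Wynbourne. Satisfied.
  → All conditions met; jurisdiction exists.
The Normont District Court:
  (a) The operative events occurred in Normont. Met.
  (b) The claim is a consumer claim, which satisfies one of the alternatives. Satisfied.
  (c) The plaintiff resides in Wynbourne, which is not Normont, which satisfies one of the alternatives. The carve-out does not apply: the claim does not concern real property. Satisfied.
  (d) Every defendant has filed written consent. Satisfied.
  → The court has jurisdiction.
Courts with jurisdiction: the Superior Court of Tarmont, the Wynbourne Regional Court, the Normont District Court — 3 in total.

3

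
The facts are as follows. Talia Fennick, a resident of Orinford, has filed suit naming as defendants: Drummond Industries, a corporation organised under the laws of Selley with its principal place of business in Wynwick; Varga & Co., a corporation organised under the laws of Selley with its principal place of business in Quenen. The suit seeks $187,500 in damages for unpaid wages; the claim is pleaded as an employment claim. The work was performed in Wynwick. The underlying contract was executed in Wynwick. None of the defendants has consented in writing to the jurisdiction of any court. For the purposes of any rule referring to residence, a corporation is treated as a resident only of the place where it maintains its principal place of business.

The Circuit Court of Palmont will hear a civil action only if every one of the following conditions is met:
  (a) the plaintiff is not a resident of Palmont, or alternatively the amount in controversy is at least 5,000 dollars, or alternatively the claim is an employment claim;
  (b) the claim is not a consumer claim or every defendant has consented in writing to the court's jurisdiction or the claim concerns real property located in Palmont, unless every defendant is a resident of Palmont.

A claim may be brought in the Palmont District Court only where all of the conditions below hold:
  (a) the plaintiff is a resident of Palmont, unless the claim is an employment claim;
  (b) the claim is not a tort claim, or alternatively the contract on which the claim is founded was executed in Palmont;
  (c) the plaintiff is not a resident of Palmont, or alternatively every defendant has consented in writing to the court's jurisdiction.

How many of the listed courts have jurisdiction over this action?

The Circuit Court of Palmont:
  (a) The plaintiff resides in Orinford, which is not Palmont — that alternative is enough. Satisfied.
  (b) The claim is an employment claim, not a consumer claim, which satisfies one of the alternatives. Met.
  → The court has jurisdiction.
The Palmont District Court:
  (a) The plaintiff resides in Orinford, not Palmont. The proviso rescues it, though: the claim is an employment claim. Satisfied.
  (b) The claim is an employment claim, not a tort claim — that alternative is enough. Condition met.
  (c) The plaintiff resides in Orinford, which is not Palmont, so this disjunct is met. Met.
  → All conditions met; jurisdiction exists.
Courts with jurisdiction: the Circuit Court of Palmont, the Palmont District Court — 2 in total.

2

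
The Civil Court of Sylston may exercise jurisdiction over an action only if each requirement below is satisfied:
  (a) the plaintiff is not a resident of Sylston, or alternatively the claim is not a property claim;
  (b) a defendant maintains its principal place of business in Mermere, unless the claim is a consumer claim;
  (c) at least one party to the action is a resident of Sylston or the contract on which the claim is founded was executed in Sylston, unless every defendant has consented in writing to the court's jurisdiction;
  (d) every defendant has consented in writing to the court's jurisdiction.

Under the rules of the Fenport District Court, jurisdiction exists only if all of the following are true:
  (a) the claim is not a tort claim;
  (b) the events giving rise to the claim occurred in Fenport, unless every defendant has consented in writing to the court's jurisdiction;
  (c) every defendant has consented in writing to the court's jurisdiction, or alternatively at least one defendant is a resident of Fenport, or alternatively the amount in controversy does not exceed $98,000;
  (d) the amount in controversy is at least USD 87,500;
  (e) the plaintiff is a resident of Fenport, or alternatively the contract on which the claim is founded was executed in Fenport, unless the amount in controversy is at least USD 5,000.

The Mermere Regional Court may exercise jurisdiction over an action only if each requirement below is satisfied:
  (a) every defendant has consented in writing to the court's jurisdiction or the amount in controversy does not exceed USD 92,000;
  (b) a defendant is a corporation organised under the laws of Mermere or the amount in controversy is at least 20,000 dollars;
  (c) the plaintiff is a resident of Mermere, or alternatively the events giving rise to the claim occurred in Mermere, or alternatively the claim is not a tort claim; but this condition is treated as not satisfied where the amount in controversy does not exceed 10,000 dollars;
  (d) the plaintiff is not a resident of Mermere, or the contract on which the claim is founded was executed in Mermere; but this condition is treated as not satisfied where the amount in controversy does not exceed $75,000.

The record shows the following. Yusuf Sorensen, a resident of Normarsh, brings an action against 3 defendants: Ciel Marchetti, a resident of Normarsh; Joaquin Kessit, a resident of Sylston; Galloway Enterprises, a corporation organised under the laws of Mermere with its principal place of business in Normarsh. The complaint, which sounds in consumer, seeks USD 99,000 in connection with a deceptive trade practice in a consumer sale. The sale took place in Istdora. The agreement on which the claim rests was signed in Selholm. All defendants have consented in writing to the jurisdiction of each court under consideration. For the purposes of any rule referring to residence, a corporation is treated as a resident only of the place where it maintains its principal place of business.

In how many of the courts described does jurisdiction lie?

The Civil Court of Sylston:
  (a) The plaintiff resides in Normarsh, which is not Sylston, so one alternative holds. Condition met.
  (b) The corporate defendant(s) have their principal place of business in Normarsh, not Mermere. But the claim is a consumer claim, and the 'unless' clause therefore excuses the requirement. Condition met.
  (c) Joaquin Kessit resides in Sylston, so this disjunct is met. Met.
  (d) Every defendant has filed written consent. Condition met.
  → Jurisdiction lies.
The Fenport District Court:
  (a) The claim is a consumer claim, not a tort claim. Satisfied.
  (b) The operative events occurred in Istdora, not Fenport. But every defendant has filed written consent, and the 'unless' clause therefore excuses the requirement. Satisfied.
  (c) Every defendant has filed written consent, so this disjunct is met. Met.
  (d) The amount in controversy is $99,000, which meets the $87,500 floor. Met.
  (e) The plaintiff resides in Normarsh, not Fenport; the contract was executed in Selholm, not Fenport — none of the alternatives is met. But the amount in controversy is 99,000 dollars, which meets the USD 5,000 floor, and the 'unless' clause therefore excuses the requirement. Met.
  → Jurisdiction lies.
The Mermere Regional Court:
  (a) Every defendant has filed written consent, so one alternative holds. Met.
  (b) Galloway Enterprises is organised under the laws of Mermere, which satisfies one of the alternatives. Met.
  (c) The claim is a consumer claim, not a tort claim, so this disjunct is met. And the carve-out is inapplicable — the amount in controversy is USD 99,000, above the USD 10,000 ceiling. Condition met.
  (d) The plaintiff resides in Normarsh, which is not Mermere, so this disjunct is met. The carve-out does not apply: the amount in controversy is USD 99,000, above the 75,000 dollars ceiling. Met.
  → Every requirement is satisfied — jurisdiction.
Courts with jurisdiction: the Civil Court of Sylston, the Fenport District Court, the Mermere Regional Court — 3 in total.

3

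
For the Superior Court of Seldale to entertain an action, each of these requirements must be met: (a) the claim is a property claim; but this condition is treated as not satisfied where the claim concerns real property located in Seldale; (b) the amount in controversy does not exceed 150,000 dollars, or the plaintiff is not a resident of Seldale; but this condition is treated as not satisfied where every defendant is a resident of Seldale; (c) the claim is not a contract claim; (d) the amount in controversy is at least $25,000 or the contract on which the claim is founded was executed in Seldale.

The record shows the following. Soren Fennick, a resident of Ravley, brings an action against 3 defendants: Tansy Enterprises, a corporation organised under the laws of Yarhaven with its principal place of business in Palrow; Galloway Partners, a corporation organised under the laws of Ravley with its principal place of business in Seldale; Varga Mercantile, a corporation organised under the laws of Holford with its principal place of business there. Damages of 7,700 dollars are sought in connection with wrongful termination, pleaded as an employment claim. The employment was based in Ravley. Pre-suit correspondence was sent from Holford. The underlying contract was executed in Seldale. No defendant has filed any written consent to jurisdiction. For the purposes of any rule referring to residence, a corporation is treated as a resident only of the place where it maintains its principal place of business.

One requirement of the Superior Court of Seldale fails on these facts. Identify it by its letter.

(a)

The Superior Court of Seldale:
  (a) The claim is an employment claim, not a property claim. Fails.
  (b) The amount in controversy is 7,700 dollars, within the $150,000 ceiling, which satisfies one of the alternatives. The exception is not triggered, since the defendants reside as follows — Tansy Enterprises in Palrow, Galloway Partners in Seldale, Varga Mercantile in Holford — not all in Seldale. Condition met.
  (c) The claim is an employment claim, not a contract claim. Satisfied.
  (d) The contract was executed in Seldale — that alternative is enough. Met.
Only condition (a) fails.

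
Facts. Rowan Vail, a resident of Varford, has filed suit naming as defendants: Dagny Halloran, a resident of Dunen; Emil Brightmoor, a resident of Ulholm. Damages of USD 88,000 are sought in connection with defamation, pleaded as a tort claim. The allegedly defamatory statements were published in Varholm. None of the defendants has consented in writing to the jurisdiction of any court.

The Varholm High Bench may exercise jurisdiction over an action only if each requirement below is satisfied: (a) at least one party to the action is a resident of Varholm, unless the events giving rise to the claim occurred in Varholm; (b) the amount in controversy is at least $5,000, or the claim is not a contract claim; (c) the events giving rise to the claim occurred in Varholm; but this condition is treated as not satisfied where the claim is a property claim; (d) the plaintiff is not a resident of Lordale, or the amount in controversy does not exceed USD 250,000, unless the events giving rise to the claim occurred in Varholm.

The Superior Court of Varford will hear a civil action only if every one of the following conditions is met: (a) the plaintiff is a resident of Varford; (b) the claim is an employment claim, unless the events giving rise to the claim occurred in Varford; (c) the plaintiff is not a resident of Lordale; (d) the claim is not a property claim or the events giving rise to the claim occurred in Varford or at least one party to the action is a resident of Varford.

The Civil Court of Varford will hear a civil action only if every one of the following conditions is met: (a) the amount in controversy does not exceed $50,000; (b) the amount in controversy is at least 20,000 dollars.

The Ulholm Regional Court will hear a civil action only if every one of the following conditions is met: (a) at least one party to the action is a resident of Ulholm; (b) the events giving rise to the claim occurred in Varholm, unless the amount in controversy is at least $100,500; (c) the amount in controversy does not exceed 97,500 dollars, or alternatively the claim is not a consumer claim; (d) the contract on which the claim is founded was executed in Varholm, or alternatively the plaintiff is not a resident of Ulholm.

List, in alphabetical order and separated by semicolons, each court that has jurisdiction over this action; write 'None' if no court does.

The Varholm High Bench:
  (a) No party resides in Varholm. The proviso rescues it, though: the operative events occurred in Varholm. Met.
  (b) The amount in controversy is $88,000, which meets the USD 5,000 floor, so one alternative holds. Met.
  (c) The operative events occurred in Varholm. The carve-out does not apply: the claim is a tort claim, not a property claim. Condition met.
  (d) The plaintiff resides in Varford, which is not Lordale, so one alternative holds. Met.
  → The court has jurisdiction.
The Superior Court of Varford:
  (a) The plaintiff resides in Varford. Met.
  (b) The claim is a tort claim, not an employment claim. And the operative events occurred in Varholm, not Varford, so the proviso does not save it. Condition not met.
  (c) The plaintiff resides in Varford, which is not Lordale. Met.
  (d) The claim is a tort claim, not a property claim — that alternative is enough. Condition met.
  → The court lacks jurisdiction.
The Civil Court of Varford:
  (a) The amount in controversy is 88,000 dollars, above the 50,000 dollars ceiling. Condition not met.
  (b) The amount in controversy is $88,000, which meets the $20,000 floor. Condition met.
  → Not every requirement is met — no jurisdiction.
The Ulholm Regional Court:
  (a) Emil Brightmoor resides in Ulholm. Met.
  (b) The operative events occurred in Varholm. Met.
  (c) The amount in controversy is $88,000, within the USD 97,500 ceiling, so one alternative holds. Satisfied.
  (d) The plaintiff resides in Varford, which is not Ulholm — that alternative is enough. Satisfied.
  → Every requirement is satisfied — jurisdiction.

the Ulholm Regional Court; the Varholm High Bench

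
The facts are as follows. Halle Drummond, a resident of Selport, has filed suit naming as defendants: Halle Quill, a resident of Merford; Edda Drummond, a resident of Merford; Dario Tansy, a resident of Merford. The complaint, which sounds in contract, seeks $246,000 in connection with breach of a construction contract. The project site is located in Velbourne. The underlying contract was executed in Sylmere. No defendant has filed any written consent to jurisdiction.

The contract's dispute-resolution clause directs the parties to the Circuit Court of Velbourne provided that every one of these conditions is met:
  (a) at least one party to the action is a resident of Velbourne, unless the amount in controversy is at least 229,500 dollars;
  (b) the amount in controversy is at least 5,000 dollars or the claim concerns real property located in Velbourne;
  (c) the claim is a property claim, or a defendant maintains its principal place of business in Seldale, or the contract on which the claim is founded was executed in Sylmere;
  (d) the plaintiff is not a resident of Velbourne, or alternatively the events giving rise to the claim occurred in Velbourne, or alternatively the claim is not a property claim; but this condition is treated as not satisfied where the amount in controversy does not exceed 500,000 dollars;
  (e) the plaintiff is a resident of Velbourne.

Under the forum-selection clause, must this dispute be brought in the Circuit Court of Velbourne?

The Circuit Court of Velbourne:
  (a) No party resides in Velbourne. But the amount in controversy is USD 246,000, which meets the 229,500 dollars floor, and the 'unless' clause therefore excuses the requirement. Satisfied.
  (b) The amount in controversy is USD 246,000, which meets the USD 5,000 floor, so one alternative holds. Satisfied.
  (c) The contract was executed in Sylmere, so this disjunct is met. Satisfied.
  (d) The plaintiff resides in Selport, which is not Velbourne, so one alternative holds. But the amount in controversy is $246,000, within the $500,000 ceiling, triggering the carve-out and defeating this condition. Not met.
  (e) The plaintiff resides in Selport, not Velbourne. Not satisfied.
  → The clause does not apply.

No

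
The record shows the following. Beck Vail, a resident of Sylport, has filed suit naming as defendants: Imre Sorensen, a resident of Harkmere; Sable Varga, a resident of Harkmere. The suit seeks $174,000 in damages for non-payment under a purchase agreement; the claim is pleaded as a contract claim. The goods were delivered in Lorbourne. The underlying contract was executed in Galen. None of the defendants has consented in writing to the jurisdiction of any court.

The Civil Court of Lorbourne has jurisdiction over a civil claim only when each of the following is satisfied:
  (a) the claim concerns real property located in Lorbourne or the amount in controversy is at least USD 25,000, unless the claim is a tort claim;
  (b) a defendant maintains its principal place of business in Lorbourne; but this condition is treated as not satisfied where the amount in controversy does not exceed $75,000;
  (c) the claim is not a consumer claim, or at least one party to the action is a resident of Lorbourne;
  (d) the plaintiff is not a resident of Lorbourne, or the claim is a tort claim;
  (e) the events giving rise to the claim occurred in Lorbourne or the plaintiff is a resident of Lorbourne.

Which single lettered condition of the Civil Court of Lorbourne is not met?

(b)

The Civil Court of Lorbourne:
  (a) The amount in controversy is $174,000, which meets the $25,000 floor, which satisfies one of the alternatives. Satisfied.
  (b) No defendant is a corporation. Fails.
  (c) The claim is a contract claim, not a consumer claim, which satisfies one of the alternatives. Met.
  (d) The plaintiff resides in Sylport, which is not Lorbourne — that alternative is enough. Condition met.
  (e) The operative events occurred in Lorbourne, so this disjunct is met. Condition met.
Only condition (b) fails.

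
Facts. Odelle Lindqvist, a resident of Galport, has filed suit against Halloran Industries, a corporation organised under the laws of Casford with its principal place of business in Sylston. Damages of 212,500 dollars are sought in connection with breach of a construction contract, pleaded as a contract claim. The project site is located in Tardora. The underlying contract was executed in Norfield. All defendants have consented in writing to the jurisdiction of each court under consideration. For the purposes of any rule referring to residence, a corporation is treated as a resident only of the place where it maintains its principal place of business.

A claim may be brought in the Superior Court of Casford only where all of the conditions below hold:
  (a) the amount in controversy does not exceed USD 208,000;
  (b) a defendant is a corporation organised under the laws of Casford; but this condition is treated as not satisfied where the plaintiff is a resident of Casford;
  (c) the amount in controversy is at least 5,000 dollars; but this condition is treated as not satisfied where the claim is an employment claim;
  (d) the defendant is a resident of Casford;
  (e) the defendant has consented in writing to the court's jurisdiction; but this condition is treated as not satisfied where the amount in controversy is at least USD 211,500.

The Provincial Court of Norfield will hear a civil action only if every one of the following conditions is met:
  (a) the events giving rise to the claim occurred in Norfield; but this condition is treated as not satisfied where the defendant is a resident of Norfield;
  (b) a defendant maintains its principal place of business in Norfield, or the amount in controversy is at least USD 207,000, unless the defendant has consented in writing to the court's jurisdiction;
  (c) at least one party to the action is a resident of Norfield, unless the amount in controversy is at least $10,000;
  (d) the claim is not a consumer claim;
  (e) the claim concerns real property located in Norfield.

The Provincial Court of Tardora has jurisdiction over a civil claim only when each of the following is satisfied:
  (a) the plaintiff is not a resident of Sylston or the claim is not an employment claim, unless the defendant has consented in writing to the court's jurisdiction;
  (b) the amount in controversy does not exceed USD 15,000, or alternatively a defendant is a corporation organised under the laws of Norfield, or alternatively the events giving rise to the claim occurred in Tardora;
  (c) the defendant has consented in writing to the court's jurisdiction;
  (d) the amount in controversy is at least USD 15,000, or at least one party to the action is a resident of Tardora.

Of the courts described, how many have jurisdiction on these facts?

The Superior Court of Casford:
  (a) The amount in controversy is 212,500 dollars, above the USD 208,000 ceiling. Condition not met.
  (b) Halloran Industries is organised under the laws of Casford. And the carve-out is inapplicable — the plaintiff resides in Galport, not Casford. Met.
  (c) The amount in controversy is 212,500 dollars, which meets the USD 5,000 floor. And the carve-out is inapplicable — the claim is a contract claim, not an employment claim. Condition met.
  (d) The defendant resides in Sylston, not Casford. Not met.
  (e) Every defendant has filed written consent. But the amount in controversy is $212,500, which meets the USD 211,500 floor, triggering the carve-out and defeating this condition. Fails.
  → No jurisdiction.
The Provincial Court of Norfield:
  (a) The operative events occurred in Tardora, not Norfield. Not satisfied.
  (b) The amount in controversy is USD 212,500, which meets the USD 207,000 floor — that alternative is enough. Satisfied.
  (c) No party resides in Norfield. The proviso rescues it, though: the amount in controversy is USD 212,500, which meets the USD 10,000 floor. Satisfied.
  (d) The claim is a contract claim, not a consumer claim. Met.
  (e) The claim does not concern real property. Not met.
  → Not every requirement is met — no jurisdiction.
The Provincial Court of Tardora:
  (a) The plaintiff resides in Galport, which is not Sylston — that alternative is enough. Met.
  (b) The operative events occurred in Tardora, so this disjunct is met. Met.
  (c) Every defendant has filed written consent. Condition met.
  (d) The amount in controversy is $212,500, which meets the 15,000 dollars floor — that alternative is enough. Condition met.
  → All conditions met; jurisdiction exists.
Courts with jurisdiction: the Provincial Court of Tardora — 1 in total.

1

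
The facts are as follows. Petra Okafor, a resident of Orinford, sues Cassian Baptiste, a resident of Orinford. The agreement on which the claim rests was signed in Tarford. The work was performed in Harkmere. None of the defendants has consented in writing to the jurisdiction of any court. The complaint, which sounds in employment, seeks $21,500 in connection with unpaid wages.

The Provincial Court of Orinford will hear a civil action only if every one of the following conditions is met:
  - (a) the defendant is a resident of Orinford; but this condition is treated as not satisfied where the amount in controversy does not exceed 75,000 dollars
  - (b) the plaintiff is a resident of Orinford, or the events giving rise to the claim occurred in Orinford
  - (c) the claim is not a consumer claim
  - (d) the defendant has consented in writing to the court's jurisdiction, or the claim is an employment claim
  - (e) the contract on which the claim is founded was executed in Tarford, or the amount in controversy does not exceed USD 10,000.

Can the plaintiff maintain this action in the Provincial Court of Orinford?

No

The Provincial Court of Orinford:
  (a) The defendant resides in Orinford. However, the amount in controversy is $21,500, within the $75,000 ceiling, which falls within the stated exception and so defeats the condition. Condition not met.
  (b) The plaintiff resides in Orinford, which satisfies one of the alternatives. Satisfied.
  (c) The claim is an employment claim, not a consumer claim. Satisfied.
  (d) The claim is an employment claim, so one alternative holds. Met.
  (e) The contract was executed in Tarford, which satisfies one of the alternatives. Condition met.
  → No jurisdiction.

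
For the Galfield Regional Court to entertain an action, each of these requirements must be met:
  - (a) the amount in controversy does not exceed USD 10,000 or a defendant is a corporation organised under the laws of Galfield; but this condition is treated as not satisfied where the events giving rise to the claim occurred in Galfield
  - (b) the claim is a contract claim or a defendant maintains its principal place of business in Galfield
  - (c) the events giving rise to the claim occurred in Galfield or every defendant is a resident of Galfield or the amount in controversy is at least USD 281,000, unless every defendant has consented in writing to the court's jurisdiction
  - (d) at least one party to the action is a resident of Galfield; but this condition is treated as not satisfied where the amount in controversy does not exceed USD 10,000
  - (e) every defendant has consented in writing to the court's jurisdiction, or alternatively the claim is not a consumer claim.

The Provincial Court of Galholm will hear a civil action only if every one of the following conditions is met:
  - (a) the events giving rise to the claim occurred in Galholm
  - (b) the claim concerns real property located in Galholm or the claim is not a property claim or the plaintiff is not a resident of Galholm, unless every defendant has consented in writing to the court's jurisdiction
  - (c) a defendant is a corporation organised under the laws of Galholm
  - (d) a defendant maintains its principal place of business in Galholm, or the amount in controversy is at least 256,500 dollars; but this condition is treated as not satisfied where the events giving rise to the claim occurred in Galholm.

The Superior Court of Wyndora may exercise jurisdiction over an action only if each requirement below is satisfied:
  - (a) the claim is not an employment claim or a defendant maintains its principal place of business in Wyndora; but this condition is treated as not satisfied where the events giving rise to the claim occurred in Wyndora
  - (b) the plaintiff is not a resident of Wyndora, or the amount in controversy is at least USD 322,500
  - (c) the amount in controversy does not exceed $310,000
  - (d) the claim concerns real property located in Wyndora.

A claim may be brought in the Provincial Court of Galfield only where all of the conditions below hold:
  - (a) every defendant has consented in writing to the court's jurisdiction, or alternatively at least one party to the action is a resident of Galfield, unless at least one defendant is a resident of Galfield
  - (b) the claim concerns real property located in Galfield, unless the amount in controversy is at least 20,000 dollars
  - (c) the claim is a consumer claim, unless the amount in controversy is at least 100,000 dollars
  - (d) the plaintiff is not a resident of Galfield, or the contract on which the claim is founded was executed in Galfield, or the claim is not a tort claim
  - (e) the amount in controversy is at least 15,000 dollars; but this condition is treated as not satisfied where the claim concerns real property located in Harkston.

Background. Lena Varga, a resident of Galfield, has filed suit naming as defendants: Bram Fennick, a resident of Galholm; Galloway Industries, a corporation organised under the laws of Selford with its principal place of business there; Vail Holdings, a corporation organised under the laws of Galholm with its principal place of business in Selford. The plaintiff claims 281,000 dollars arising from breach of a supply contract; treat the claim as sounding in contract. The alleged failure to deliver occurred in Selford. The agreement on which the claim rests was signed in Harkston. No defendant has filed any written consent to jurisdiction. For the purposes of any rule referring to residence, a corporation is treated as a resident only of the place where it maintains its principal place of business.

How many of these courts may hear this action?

1

The Galfield Regional Court:
  (a) The amount in controversy is $281,000, above the $10,000 ceiling; the corporate defendant(s) are organised in Galholm, Selford, not Galfield — every alternative fails. Not satisfied.
  (b) The claim is a contract claim, so this disjunct is met. Satisfied.
  (c) The amount in controversy is 281,000 dollars, which meets the USD 281,000 floor, so one alternative holds. Condition met.
  (d) Lena Varga resides in Galfield. The exception is not triggered, since the amount in controversy is 281,000 dollars, above the $10,000 ceiling. Met.
  (e) The claim is a contract claim, not a consumer claim, which satisfies one of the alternatives. Satisfied.
  → Not every requirement is met — no jurisdiction.
The Provincial Court of Galholm:
  (a) The operative events occurred in Selford, not Galholm. Fails.
  (b) The claim is a contract claim, not a property claim, so one alternative holds. Met.
  (c) Vail Holdings is organised under the laws of Galholm. Met.
  (d) The amount in controversy is 281,000 dollars, which meets the USD 256,500 floor, so one alternative holds. And the carve-out is inapplicable — the operative events occurred in Selford, not Galholm. Met.
  → The court lacks jurisdiction.
The Superior Court of Wyndora:
  (a) The claim is a contract claim, not an employment claim — that alternative is enough. The exception is not triggered, since the operative events occurred in Selford, not Wyndora. Met.
  (b) The plaintiff resides in Galfield, which is not Wyndora, so one alternative holds. Met.
  (c) The amount in controversy is $281,000, within the $310,000 ceiling. Met.
  (d) The claim does not concern real property. Fails.
  → No jurisdiction.
The Provincial Court of Galfield:
  (a) Lena Varga resides in Galfield, so one alternative holds. Satisfied.
  (b) The claim does not concern real property. The proviso rescues it, though: the amount in controversy is USD 281,000, which meets the 20,000 dollars floor. Satisfied.
  (c) The claim is a contract claim, not a consumer claim. The proviso rescues it, though: the amount in controversy is $281,000, which meets the USD 100,000 floor. Condition met.
  (d) The claim is a contract claim, not a tort claim, which satisfies one of the alternatives. Met.
  (e) The amount in controversy is $281,000, which meets the $15,000 floor. The carve-out does not apply: the claim does not concern real property. Met.
  → The court has jurisdiction.
Courts with jurisdiction: the Provincial Court of Galfield — 1 in total.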